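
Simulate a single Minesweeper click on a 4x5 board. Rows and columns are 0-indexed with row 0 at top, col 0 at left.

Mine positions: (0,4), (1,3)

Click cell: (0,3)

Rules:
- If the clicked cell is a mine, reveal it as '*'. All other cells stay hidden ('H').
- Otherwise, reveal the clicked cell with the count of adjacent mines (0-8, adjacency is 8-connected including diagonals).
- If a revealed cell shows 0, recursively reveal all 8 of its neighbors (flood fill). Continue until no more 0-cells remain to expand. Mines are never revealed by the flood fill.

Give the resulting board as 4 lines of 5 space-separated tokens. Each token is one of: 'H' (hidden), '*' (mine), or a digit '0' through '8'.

H H H 2 H
H H H H H
H H H H H
H H H H H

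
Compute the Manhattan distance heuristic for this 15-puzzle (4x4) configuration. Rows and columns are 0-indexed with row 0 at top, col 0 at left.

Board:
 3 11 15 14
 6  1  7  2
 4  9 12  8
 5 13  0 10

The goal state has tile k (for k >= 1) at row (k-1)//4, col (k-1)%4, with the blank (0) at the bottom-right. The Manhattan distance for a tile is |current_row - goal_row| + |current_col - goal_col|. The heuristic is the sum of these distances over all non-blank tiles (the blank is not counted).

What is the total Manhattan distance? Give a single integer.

Tile 3: (0,0)->(0,2) = 2
Tile 11: (0,1)->(2,2) = 3
Tile 15: (0,2)->(3,2) = 3
Tile 14: (0,3)->(3,1) = 5
Tile 6: (1,0)->(1,1) = 1
Tile 1: (1,1)->(0,0) = 2
Tile 7: (1,2)->(1,2) = 0
Tile 2: (1,3)->(0,1) = 3
Tile 4: (2,0)->(0,3) = 5
Tile 9: (2,1)->(2,0) = 1
Tile 12: (2,2)->(2,3) = 1
Tile 8: (2,3)->(1,3) = 1
Tile 5: (3,0)->(1,0) = 2
Tile 13: (3,1)->(3,0) = 1
Tile 10: (3,3)->(2,1) = 3
Sum: 2 + 3 + 3 + 5 + 1 + 2 + 0 + 3 + 5 + 1 + 1 + 1 + 2 + 1 + 3 = 33

Answer: 33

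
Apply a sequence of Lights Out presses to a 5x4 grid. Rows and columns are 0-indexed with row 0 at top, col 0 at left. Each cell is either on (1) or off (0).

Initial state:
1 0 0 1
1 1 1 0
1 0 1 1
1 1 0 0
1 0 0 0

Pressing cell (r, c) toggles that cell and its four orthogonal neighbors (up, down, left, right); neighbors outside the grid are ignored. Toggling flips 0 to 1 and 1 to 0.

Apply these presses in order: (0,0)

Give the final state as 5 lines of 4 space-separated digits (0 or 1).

Answer: 0 1 0 1
0 1 1 0
1 0 1 1
1 1 0 0
1 0 0 0

Derivation:
After press 1 at (0,0):
0 1 0 1
0 1 1 0
1 0 1 1
1 1 0 0
1 0 0 0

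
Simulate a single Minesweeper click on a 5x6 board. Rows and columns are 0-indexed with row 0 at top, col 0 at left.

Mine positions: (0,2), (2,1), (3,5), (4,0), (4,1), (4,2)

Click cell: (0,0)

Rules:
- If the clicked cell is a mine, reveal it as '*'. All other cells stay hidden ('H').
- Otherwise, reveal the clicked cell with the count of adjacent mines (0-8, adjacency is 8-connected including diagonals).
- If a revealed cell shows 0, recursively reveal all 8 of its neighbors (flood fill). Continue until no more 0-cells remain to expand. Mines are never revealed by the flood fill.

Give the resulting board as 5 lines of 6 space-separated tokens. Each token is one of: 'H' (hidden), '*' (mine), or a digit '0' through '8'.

0 1 H H H H
1 2 H H H H
H H H H H H
H H H H H H
H H H H H H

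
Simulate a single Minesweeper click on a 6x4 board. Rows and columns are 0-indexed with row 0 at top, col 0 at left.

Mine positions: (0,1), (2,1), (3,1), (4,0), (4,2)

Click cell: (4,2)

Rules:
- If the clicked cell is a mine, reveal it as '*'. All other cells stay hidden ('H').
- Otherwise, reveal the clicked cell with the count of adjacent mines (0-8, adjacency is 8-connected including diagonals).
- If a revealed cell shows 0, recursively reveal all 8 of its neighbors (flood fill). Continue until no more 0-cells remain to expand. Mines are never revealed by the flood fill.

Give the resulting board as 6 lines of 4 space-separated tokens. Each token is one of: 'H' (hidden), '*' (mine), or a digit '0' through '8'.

H H H H
H H H H
H H H H
H H H H
H H * H
H H H H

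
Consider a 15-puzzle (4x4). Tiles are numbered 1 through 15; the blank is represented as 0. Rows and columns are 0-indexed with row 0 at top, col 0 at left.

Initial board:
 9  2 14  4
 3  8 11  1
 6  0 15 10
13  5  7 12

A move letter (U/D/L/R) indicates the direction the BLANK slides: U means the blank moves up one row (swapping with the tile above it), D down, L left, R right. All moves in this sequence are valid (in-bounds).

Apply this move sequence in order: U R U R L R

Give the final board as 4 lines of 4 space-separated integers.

Answer:  9  2  4  0
 3 11 14  1
 6  8 15 10
13  5  7 12

Derivation:
After move 1 (U):
 9  2 14  4
 3  0 11  1
 6  8 15 10
13  5  7 12

After move 2 (R):
 9  2 14  4
 3 11  0  1
 6  8 15 10
13  5  7 12

After move 3 (U):
 9  2  0  4
 3 11 14  1
 6  8 15 10
13  5  7 12

After move 4 (R):
 9  2  4  0
 3 11 14  1
 6  8 15 10
13  5  7 12

After move 5 (L):
 9  2  0  4
 3 11 14  1
 6  8 15 10
13  5  7 12

After move 6 (R):
 9  2  4  0
 3 11 14  1
 6  8 15 10
13  5  7 12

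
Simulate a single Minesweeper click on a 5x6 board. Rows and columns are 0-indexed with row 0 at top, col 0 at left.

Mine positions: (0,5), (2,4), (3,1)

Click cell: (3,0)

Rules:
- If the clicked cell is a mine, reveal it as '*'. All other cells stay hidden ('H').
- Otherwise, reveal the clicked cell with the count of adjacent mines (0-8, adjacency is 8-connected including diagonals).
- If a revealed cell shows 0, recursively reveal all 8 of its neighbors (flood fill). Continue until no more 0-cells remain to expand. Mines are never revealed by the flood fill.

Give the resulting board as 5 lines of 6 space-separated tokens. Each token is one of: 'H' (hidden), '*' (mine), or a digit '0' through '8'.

H H H H H H
H H H H H H
H H H H H H
1 H H H H H
H H H H H H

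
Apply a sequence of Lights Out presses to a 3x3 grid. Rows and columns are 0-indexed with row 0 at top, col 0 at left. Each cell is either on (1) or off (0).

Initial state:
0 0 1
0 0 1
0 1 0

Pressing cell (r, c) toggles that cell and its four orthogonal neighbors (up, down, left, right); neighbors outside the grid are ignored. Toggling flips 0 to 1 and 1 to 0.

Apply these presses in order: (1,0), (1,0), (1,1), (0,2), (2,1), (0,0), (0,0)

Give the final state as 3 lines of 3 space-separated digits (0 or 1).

Answer: 0 0 0
1 0 1
1 1 1

Derivation:
After press 1 at (1,0):
1 0 1
1 1 1
1 1 0

After press 2 at (1,0):
0 0 1
0 0 1
0 1 0

After press 3 at (1,1):
0 1 1
1 1 0
0 0 0

After press 4 at (0,2):
0 0 0
1 1 1
0 0 0

After press 5 at (2,1):
0 0 0
1 0 1
1 1 1

After press 6 at (0,0):
1 1 0
0 0 1
1 1 1

After press 7 at (0,0):
0 0 0
1 0 1
1 1 1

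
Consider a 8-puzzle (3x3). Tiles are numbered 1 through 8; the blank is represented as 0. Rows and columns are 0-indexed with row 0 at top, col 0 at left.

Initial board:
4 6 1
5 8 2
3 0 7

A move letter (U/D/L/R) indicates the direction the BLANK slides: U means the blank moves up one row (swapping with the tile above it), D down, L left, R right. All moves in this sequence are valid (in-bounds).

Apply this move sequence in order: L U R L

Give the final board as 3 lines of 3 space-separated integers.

After move 1 (L):
4 6 1
5 8 2
0 3 7

After move 2 (U):
4 6 1
0 8 2
5 3 7

After move 3 (R):
4 6 1
8 0 2
5 3 7

After move 4 (L):
4 6 1
0 8 2
5 3 7

Answer: 4 6 1
0 8 2
5 3 7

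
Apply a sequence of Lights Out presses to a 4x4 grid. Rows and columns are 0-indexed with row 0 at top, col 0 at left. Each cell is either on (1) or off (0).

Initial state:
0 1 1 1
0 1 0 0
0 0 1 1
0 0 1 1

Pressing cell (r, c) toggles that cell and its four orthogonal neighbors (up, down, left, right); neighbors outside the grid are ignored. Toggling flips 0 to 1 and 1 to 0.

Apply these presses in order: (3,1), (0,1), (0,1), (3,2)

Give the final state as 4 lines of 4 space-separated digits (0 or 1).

After press 1 at (3,1):
0 1 1 1
0 1 0 0
0 1 1 1
1 1 0 1

After press 2 at (0,1):
1 0 0 1
0 0 0 0
0 1 1 1
1 1 0 1

After press 3 at (0,1):
0 1 1 1
0 1 0 0
0 1 1 1
1 1 0 1

After press 4 at (3,2):
0 1 1 1
0 1 0 0
0 1 0 1
1 0 1 0

Answer: 0 1 1 1
0 1 0 0
0 1 0 1
1 0 1 0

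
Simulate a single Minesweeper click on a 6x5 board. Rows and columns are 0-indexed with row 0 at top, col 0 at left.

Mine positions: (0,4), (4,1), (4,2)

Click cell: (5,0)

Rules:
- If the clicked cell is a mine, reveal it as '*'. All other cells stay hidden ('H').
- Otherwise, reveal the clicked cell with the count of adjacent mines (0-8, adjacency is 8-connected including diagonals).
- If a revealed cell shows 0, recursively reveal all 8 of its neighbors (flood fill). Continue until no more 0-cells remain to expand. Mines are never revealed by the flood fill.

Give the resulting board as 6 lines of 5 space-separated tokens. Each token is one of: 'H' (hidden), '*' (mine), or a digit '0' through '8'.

H H H H H
H H H H H
H H H H H
H H H H H
H H H H H
1 H H H H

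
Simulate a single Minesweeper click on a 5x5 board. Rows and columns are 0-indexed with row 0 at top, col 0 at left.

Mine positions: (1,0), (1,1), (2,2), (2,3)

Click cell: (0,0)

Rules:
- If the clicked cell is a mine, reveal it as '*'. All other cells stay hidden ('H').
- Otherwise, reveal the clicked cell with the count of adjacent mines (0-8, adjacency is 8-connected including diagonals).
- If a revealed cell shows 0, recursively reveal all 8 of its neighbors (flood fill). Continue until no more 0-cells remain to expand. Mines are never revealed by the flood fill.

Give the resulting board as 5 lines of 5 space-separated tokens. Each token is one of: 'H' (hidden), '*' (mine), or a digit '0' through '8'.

2 H H H H
H H H H H
H H H H H
H H H H H
H H H H H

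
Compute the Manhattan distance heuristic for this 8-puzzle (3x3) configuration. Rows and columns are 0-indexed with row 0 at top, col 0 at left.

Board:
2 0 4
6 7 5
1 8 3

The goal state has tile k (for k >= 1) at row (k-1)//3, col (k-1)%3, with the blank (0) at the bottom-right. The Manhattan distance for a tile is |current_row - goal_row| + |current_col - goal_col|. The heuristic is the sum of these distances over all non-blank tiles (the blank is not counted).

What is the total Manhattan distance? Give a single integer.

Tile 2: at (0,0), goal (0,1), distance |0-0|+|0-1| = 1
Tile 4: at (0,2), goal (1,0), distance |0-1|+|2-0| = 3
Tile 6: at (1,0), goal (1,2), distance |1-1|+|0-2| = 2
Tile 7: at (1,1), goal (2,0), distance |1-2|+|1-0| = 2
Tile 5: at (1,2), goal (1,1), distance |1-1|+|2-1| = 1
Tile 1: at (2,0), goal (0,0), distance |2-0|+|0-0| = 2
Tile 8: at (2,1), goal (2,1), distance |2-2|+|1-1| = 0
Tile 3: at (2,2), goal (0,2), distance |2-0|+|2-2| = 2
Sum: 1 + 3 + 2 + 2 + 1 + 2 + 0 + 2 = 13

Answer: 13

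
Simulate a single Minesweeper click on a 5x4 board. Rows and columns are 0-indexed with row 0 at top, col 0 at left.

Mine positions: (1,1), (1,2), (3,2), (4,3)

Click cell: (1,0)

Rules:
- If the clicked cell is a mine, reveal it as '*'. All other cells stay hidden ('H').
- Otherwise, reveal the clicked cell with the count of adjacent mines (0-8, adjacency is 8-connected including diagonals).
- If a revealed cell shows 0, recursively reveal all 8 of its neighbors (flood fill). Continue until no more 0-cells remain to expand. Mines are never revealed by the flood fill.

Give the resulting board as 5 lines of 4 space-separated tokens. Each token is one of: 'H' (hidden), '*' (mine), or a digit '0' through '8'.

H H H H
1 H H H
H H H H
H H H H
H H H H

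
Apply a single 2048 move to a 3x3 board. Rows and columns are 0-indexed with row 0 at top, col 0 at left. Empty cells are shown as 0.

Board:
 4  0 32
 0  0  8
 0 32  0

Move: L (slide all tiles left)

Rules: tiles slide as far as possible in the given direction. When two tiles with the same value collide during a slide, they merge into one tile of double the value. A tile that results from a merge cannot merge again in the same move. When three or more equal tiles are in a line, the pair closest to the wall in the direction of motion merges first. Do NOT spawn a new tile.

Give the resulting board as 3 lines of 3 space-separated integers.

Slide left:
row 0: [4, 0, 32] -> [4, 32, 0]
row 1: [0, 0, 8] -> [8, 0, 0]
row 2: [0, 32, 0] -> [32, 0, 0]

Answer:  4 32  0
 8  0  0
32  0  0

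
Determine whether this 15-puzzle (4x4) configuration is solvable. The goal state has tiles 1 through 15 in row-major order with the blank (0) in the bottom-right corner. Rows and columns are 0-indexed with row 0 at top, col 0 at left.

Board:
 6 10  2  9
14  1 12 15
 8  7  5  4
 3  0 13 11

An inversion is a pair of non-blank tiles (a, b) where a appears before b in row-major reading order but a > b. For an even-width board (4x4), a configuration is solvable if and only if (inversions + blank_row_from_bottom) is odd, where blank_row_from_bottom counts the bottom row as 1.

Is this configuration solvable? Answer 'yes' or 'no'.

Inversions: 53
Blank is in row 3 (0-indexed from top), which is row 1 counting from the bottom (bottom = 1).
53 + 1 = 54, which is even, so the puzzle is not solvable.

Answer: no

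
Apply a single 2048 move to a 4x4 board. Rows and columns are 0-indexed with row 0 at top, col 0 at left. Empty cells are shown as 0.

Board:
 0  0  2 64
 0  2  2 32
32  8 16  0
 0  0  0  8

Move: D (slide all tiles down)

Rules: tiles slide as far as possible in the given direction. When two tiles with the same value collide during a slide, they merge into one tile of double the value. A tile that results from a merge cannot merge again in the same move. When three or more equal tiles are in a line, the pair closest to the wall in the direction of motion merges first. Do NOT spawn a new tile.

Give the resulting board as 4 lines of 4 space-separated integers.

Slide down:
col 0: [0, 0, 32, 0] -> [0, 0, 0, 32]
col 1: [0, 2, 8, 0] -> [0, 0, 2, 8]
col 2: [2, 2, 16, 0] -> [0, 0, 4, 16]
col 3: [64, 32, 0, 8] -> [0, 64, 32, 8]

Answer:  0  0  0  0
 0  0  0 64
 0  2  4 32
32  8 16  8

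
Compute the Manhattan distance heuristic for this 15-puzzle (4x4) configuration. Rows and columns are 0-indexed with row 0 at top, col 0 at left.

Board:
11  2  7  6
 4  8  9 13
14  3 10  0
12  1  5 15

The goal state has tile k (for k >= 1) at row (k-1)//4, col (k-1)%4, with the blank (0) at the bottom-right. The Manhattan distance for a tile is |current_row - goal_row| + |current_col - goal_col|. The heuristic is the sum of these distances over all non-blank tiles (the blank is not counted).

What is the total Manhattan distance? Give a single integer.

Answer: 41

Derivation:
Tile 11: (0,0)->(2,2) = 4
Tile 2: (0,1)->(0,1) = 0
Tile 7: (0,2)->(1,2) = 1
Tile 6: (0,3)->(1,1) = 3
Tile 4: (1,0)->(0,3) = 4
Tile 8: (1,1)->(1,3) = 2
Tile 9: (1,2)->(2,0) = 3
Tile 13: (1,3)->(3,0) = 5
Tile 14: (2,0)->(3,1) = 2
Tile 3: (2,1)->(0,2) = 3
Tile 10: (2,2)->(2,1) = 1
Tile 12: (3,0)->(2,3) = 4
Tile 1: (3,1)->(0,0) = 4
Tile 5: (3,2)->(1,0) = 4
Tile 15: (3,3)->(3,2) = 1
Sum: 4 + 0 + 1 + 3 + 4 + 2 + 3 + 5 + 2 + 3 + 1 + 4 + 4 + 4 + 1 = 41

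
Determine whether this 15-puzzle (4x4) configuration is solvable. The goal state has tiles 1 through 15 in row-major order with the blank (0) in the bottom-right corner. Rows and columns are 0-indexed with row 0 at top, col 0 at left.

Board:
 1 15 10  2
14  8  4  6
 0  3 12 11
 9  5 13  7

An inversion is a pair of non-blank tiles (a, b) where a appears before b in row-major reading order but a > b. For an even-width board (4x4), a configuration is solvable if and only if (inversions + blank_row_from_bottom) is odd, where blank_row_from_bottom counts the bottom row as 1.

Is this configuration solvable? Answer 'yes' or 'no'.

Answer: yes

Derivation:
Inversions: 49
Blank is in row 2 (0-indexed from top), which is row 2 counting from the bottom (bottom = 1).
49 + 2 = 51, which is odd, so the puzzle is solvable.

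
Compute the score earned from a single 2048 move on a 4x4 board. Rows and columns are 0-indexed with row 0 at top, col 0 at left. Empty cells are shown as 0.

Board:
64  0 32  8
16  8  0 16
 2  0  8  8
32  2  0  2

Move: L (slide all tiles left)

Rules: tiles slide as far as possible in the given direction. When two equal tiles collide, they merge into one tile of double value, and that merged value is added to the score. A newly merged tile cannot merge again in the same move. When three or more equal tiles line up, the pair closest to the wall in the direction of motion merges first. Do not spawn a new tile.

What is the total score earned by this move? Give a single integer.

Slide left:
row 0: [64, 0, 32, 8] -> [64, 32, 8, 0]  score +0 (running 0)
row 1: [16, 8, 0, 16] -> [16, 8, 16, 0]  score +0 (running 0)
row 2: [2, 0, 8, 8] -> [2, 16, 0, 0]  score +16 (running 16)
row 3: [32, 2, 0, 2] -> [32, 4, 0, 0]  score +4 (running 20)
Board after move:
64 32  8  0
16  8 16  0
 2 16  0  0
32  4  0  0

Answer: 20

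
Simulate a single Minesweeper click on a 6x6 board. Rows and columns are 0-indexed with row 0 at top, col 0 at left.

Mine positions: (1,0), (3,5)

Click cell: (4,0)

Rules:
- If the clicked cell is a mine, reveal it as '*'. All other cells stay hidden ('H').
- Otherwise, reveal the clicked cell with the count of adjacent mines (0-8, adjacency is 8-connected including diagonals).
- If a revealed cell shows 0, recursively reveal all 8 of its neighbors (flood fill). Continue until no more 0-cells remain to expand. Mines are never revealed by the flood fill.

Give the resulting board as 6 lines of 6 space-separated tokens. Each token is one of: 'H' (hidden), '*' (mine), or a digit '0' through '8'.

H 1 0 0 0 0
H 1 0 0 0 0
1 1 0 0 1 1
0 0 0 0 1 H
0 0 0 0 1 1
0 0 0 0 0 0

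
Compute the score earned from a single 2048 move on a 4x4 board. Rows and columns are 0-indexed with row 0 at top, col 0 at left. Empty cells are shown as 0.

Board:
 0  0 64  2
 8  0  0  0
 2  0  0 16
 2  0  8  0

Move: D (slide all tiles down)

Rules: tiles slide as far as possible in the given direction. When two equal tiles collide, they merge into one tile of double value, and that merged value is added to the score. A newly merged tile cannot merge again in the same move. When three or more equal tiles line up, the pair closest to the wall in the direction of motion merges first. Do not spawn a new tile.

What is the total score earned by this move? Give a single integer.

Slide down:
col 0: [0, 8, 2, 2] -> [0, 0, 8, 4]  score +4 (running 4)
col 1: [0, 0, 0, 0] -> [0, 0, 0, 0]  score +0 (running 4)
col 2: [64, 0, 0, 8] -> [0, 0, 64, 8]  score +0 (running 4)
col 3: [2, 0, 16, 0] -> [0, 0, 2, 16]  score +0 (running 4)
Board after move:
 0  0  0  0
 0  0  0  0
 8  0 64  2
 4  0  8 16

Answer: 4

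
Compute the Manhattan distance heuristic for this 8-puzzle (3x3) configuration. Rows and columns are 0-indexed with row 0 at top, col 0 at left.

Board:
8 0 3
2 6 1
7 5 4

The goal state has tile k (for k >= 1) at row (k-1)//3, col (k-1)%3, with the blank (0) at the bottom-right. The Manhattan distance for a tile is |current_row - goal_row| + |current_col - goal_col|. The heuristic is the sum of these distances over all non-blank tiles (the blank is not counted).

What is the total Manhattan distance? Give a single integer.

Answer: 13

Derivation:
Tile 8: (0,0)->(2,1) = 3
Tile 3: (0,2)->(0,2) = 0
Tile 2: (1,0)->(0,1) = 2
Tile 6: (1,1)->(1,2) = 1
Tile 1: (1,2)->(0,0) = 3
Tile 7: (2,0)->(2,0) = 0
Tile 5: (2,1)->(1,1) = 1
Tile 4: (2,2)->(1,0) = 3
Sum: 3 + 0 + 2 + 1 + 3 + 0 + 1 + 3 = 13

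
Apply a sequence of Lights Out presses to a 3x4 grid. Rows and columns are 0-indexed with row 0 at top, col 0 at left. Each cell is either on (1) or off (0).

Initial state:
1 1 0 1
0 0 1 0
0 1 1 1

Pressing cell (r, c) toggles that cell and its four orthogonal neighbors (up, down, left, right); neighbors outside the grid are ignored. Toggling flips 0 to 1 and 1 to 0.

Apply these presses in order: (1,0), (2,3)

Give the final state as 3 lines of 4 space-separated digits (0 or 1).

After press 1 at (1,0):
0 1 0 1
1 1 1 0
1 1 1 1

After press 2 at (2,3):
0 1 0 1
1 1 1 1
1 1 0 0

Answer: 0 1 0 1
1 1 1 1
1 1 0 0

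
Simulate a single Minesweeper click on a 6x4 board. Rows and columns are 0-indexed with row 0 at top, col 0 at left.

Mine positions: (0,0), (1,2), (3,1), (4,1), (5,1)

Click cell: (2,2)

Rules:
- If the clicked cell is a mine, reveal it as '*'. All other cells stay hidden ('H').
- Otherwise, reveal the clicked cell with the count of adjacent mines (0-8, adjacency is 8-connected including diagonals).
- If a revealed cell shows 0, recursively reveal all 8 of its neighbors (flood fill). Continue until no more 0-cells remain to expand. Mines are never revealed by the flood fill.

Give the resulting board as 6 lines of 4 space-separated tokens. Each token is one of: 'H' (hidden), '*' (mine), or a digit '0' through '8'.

H H H H
H H H H
H H 2 H
H H H H
H H H H
H H H H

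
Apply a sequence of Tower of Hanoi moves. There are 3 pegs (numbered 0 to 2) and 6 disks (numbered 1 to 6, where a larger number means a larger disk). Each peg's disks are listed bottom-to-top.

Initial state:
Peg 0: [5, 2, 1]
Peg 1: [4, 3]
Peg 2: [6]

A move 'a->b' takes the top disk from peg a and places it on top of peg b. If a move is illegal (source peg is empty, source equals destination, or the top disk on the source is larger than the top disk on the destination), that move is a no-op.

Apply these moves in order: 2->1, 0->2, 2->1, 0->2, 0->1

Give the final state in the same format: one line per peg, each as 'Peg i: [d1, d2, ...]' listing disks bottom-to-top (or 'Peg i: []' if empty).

Answer: Peg 0: [5]
Peg 1: [4, 3, 1]
Peg 2: [6, 2]

Derivation:
After move 1 (2->1):
Peg 0: [5, 2, 1]
Peg 1: [4, 3]
Peg 2: [6]

After move 2 (0->2):
Peg 0: [5, 2]
Peg 1: [4, 3]
Peg 2: [6, 1]

After move 3 (2->1):
Peg 0: [5, 2]
Peg 1: [4, 3, 1]
Peg 2: [6]

After move 4 (0->2):
Peg 0: [5]
Peg 1: [4, 3, 1]
Peg 2: [6, 2]

After move 5 (0->1):
Peg 0: [5]
Peg 1: [4, 3, 1]
Peg 2: [6, 2]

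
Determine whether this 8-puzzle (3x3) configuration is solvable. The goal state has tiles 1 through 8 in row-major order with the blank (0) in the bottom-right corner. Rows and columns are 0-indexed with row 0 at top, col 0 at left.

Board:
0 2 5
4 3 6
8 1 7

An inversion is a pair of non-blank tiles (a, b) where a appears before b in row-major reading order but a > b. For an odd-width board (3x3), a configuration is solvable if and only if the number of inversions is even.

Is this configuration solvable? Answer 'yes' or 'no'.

Inversions (pairs i<j in row-major order where tile[i] > tile[j] > 0): 10
10 is even, so the puzzle is solvable.

Answer: yes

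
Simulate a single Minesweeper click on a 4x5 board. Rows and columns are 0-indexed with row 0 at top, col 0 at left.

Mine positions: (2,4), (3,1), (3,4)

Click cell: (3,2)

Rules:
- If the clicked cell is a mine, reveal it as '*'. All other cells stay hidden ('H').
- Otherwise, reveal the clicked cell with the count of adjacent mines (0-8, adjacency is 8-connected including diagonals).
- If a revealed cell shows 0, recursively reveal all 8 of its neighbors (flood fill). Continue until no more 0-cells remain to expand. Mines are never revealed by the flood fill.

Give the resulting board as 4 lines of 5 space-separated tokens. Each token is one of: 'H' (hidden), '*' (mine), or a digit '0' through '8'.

H H H H H
H H H H H
H H H H H
H H 1 H H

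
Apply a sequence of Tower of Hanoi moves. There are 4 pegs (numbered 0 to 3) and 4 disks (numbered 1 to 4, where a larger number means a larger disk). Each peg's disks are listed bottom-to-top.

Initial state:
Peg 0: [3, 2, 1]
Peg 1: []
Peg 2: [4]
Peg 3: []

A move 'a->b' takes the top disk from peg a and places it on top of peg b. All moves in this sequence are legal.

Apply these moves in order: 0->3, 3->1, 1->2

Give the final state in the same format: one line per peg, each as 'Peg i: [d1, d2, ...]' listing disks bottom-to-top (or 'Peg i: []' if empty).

After move 1 (0->3):
Peg 0: [3, 2]
Peg 1: []
Peg 2: [4]
Peg 3: [1]

After move 2 (3->1):
Peg 0: [3, 2]
Peg 1: [1]
Peg 2: [4]
Peg 3: []

After move 3 (1->2):
Peg 0: [3, 2]
Peg 1: []
Peg 2: [4, 1]
Peg 3: []

Answer: Peg 0: [3, 2]
Peg 1: []
Peg 2: [4, 1]
Peg 3: []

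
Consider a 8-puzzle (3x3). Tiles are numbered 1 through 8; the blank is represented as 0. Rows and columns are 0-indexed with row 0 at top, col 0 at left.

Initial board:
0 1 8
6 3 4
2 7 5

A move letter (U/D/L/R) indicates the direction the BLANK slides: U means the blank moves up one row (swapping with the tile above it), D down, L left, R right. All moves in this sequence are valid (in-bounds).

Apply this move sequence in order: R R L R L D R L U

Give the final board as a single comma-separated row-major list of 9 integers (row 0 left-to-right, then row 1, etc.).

Answer: 1, 0, 8, 6, 3, 4, 2, 7, 5

Derivation:
After move 1 (R):
1 0 8
6 3 4
2 7 5

After move 2 (R):
1 8 0
6 3 4
2 7 5

After move 3 (L):
1 0 8
6 3 4
2 7 5

After move 4 (R):
1 8 0
6 3 4
2 7 5

After move 5 (L):
1 0 8
6 3 4
2 7 5

After move 6 (D):
1 3 8
6 0 4
2 7 5

After move 7 (R):
1 3 8
6 4 0
2 7 5

After move 8 (L):
1 3 8
6 0 4
2 7 5

After move 9 (U):
1 0 8
6 3 4
2 7 5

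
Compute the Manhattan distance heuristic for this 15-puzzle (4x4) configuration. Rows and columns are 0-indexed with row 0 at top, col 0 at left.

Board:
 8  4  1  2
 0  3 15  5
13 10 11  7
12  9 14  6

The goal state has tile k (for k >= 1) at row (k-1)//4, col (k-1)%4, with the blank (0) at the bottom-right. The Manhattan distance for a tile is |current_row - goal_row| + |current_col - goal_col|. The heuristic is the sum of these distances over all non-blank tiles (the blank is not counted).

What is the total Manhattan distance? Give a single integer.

Tile 8: (0,0)->(1,3) = 4
Tile 4: (0,1)->(0,3) = 2
Tile 1: (0,2)->(0,0) = 2
Tile 2: (0,3)->(0,1) = 2
Tile 3: (1,1)->(0,2) = 2
Tile 15: (1,2)->(3,2) = 2
Tile 5: (1,3)->(1,0) = 3
Tile 13: (2,0)->(3,0) = 1
Tile 10: (2,1)->(2,1) = 0
Tile 11: (2,2)->(2,2) = 0
Tile 7: (2,3)->(1,2) = 2
Tile 12: (3,0)->(2,3) = 4
Tile 9: (3,1)->(2,0) = 2
Tile 14: (3,2)->(3,1) = 1
Tile 6: (3,3)->(1,1) = 4
Sum: 4 + 2 + 2 + 2 + 2 + 2 + 3 + 1 + 0 + 0 + 2 + 4 + 2 + 1 + 4 = 31

Answer: 31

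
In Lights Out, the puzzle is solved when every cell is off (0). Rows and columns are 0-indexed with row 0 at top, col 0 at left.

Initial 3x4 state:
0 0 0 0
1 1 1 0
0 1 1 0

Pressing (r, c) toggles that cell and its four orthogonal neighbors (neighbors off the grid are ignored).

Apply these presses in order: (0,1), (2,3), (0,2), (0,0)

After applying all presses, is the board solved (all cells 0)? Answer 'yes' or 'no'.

After press 1 at (0,1):
1 1 1 0
1 0 1 0
0 1 1 0

After press 2 at (2,3):
1 1 1 0
1 0 1 1
0 1 0 1

After press 3 at (0,2):
1 0 0 1
1 0 0 1
0 1 0 1

After press 4 at (0,0):
0 1 0 1
0 0 0 1
0 1 0 1

Lights still on: 5

Answer: no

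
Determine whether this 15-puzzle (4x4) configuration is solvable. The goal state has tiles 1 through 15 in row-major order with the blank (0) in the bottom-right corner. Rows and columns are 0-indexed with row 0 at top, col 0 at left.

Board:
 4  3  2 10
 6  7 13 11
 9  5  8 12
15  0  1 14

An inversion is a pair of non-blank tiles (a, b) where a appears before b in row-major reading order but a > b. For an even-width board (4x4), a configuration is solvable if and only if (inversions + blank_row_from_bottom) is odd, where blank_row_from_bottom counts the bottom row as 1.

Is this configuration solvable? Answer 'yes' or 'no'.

Answer: yes

Derivation:
Inversions: 34
Blank is in row 3 (0-indexed from top), which is row 1 counting from the bottom (bottom = 1).
34 + 1 = 35, which is odd, so the puzzle is solvable.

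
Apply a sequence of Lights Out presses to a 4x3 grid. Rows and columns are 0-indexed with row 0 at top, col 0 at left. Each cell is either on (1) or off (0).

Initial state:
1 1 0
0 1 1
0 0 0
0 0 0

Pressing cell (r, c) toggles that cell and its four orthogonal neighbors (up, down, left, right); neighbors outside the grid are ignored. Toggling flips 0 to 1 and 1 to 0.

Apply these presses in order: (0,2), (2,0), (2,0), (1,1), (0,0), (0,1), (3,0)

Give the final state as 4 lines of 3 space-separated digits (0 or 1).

Answer: 1 1 0
0 1 1
1 1 0
1 1 0

Derivation:
After press 1 at (0,2):
1 0 1
0 1 0
0 0 0
0 0 0

After press 2 at (2,0):
1 0 1
1 1 0
1 1 0
1 0 0

After press 3 at (2,0):
1 0 1
0 1 0
0 0 0
0 0 0

After press 4 at (1,1):
1 1 1
1 0 1
0 1 0
0 0 0

After press 5 at (0,0):
0 0 1
0 0 1
0 1 0
0 0 0

After press 6 at (0,1):
1 1 0
0 1 1
0 1 0
0 0 0

After press 7 at (3,0):
1 1 0
0 1 1
1 1 0
1 1 0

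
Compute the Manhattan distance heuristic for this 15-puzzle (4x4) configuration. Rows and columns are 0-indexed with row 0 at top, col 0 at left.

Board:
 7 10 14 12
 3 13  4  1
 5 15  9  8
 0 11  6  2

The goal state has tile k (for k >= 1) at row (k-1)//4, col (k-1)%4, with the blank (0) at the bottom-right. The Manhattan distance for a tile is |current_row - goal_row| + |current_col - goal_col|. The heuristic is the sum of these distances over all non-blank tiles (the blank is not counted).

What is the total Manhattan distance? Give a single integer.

Tile 7: (0,0)->(1,2) = 3
Tile 10: (0,1)->(2,1) = 2
Tile 14: (0,2)->(3,1) = 4
Tile 12: (0,3)->(2,3) = 2
Tile 3: (1,0)->(0,2) = 3
Tile 13: (1,1)->(3,0) = 3
Tile 4: (1,2)->(0,3) = 2
Tile 1: (1,3)->(0,0) = 4
Tile 5: (2,0)->(1,0) = 1
Tile 15: (2,1)->(3,2) = 2
Tile 9: (2,2)->(2,0) = 2
Tile 8: (2,3)->(1,3) = 1
Tile 11: (3,1)->(2,2) = 2
Tile 6: (3,2)->(1,1) = 3
Tile 2: (3,3)->(0,1) = 5
Sum: 3 + 2 + 4 + 2 + 3 + 3 + 2 + 4 + 1 + 2 + 2 + 1 + 2 + 3 + 5 = 39

Answer: 39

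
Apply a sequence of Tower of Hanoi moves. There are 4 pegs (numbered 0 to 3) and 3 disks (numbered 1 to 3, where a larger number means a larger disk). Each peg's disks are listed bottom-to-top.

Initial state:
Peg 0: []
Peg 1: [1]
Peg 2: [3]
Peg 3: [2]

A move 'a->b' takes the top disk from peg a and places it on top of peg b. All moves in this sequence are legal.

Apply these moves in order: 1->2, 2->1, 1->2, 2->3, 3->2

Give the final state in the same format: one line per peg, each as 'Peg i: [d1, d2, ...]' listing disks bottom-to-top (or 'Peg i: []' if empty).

Answer: Peg 0: []
Peg 1: []
Peg 2: [3, 1]
Peg 3: [2]

Derivation:
After move 1 (1->2):
Peg 0: []
Peg 1: []
Peg 2: [3, 1]
Peg 3: [2]

After move 2 (2->1):
Peg 0: []
Peg 1: [1]
Peg 2: [3]
Peg 3: [2]

After move 3 (1->2):
Peg 0: []
Peg 1: []
Peg 2: [3, 1]
Peg 3: [2]

After move 4 (2->3):
Peg 0: []
Peg 1: []
Peg 2: [3]
Peg 3: [2, 1]

After move 5 (3->2):
Peg 0: []
Peg 1: []
Peg 2: [3, 1]
Peg 3: [2]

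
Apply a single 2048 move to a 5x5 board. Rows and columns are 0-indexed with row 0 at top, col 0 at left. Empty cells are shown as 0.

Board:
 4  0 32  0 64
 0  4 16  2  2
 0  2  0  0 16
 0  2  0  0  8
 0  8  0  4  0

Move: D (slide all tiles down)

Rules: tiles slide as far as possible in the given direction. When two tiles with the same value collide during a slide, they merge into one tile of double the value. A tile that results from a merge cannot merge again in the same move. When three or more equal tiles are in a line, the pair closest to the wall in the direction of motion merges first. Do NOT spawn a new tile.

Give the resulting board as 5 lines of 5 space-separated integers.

Slide down:
col 0: [4, 0, 0, 0, 0] -> [0, 0, 0, 0, 4]
col 1: [0, 4, 2, 2, 8] -> [0, 0, 4, 4, 8]
col 2: [32, 16, 0, 0, 0] -> [0, 0, 0, 32, 16]
col 3: [0, 2, 0, 0, 4] -> [0, 0, 0, 2, 4]
col 4: [64, 2, 16, 8, 0] -> [0, 64, 2, 16, 8]

Answer:  0  0  0  0  0
 0  0  0  0 64
 0  4  0  0  2
 0  4 32  2 16
 4  8 16  4  8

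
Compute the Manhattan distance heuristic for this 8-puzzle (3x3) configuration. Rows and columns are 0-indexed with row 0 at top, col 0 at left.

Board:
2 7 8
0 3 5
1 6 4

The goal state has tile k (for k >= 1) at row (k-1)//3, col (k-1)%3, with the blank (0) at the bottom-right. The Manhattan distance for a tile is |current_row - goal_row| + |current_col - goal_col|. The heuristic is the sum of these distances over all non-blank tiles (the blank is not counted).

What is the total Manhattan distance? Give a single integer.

Answer: 17

Derivation:
Tile 2: at (0,0), goal (0,1), distance |0-0|+|0-1| = 1
Tile 7: at (0,1), goal (2,0), distance |0-2|+|1-0| = 3
Tile 8: at (0,2), goal (2,1), distance |0-2|+|2-1| = 3
Tile 3: at (1,1), goal (0,2), distance |1-0|+|1-2| = 2
Tile 5: at (1,2), goal (1,1), distance |1-1|+|2-1| = 1
Tile 1: at (2,0), goal (0,0), distance |2-0|+|0-0| = 2
Tile 6: at (2,1), goal (1,2), distance |2-1|+|1-2| = 2
Tile 4: at (2,2), goal (1,0), distance |2-1|+|2-0| = 3
Sum: 1 + 3 + 3 + 2 + 1 + 2 + 2 + 3 = 17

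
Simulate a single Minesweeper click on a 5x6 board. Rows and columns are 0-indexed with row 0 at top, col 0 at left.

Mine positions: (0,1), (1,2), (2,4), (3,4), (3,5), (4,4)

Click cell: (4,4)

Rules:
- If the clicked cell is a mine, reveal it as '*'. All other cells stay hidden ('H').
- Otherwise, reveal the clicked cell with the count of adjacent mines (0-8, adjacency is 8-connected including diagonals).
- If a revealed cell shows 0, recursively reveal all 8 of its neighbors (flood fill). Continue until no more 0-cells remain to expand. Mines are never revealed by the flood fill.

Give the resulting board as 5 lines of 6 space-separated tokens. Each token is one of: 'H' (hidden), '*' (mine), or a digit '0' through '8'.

H H H H H H
H H H H H H
H H H H H H
H H H H H H
H H H H * H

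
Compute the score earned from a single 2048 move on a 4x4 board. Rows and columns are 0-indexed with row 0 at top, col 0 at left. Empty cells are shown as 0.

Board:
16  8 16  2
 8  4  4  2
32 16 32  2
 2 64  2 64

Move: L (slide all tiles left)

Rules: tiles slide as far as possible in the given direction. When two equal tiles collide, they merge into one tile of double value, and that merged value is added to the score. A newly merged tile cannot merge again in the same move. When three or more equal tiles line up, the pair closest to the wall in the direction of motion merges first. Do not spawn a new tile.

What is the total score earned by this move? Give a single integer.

Answer: 8

Derivation:
Slide left:
row 0: [16, 8, 16, 2] -> [16, 8, 16, 2]  score +0 (running 0)
row 1: [8, 4, 4, 2] -> [8, 8, 2, 0]  score +8 (running 8)
row 2: [32, 16, 32, 2] -> [32, 16, 32, 2]  score +0 (running 8)
row 3: [2, 64, 2, 64] -> [2, 64, 2, 64]  score +0 (running 8)
Board after move:
16  8 16  2
 8  8  2  0
32 16 32  2
 2 64  2 64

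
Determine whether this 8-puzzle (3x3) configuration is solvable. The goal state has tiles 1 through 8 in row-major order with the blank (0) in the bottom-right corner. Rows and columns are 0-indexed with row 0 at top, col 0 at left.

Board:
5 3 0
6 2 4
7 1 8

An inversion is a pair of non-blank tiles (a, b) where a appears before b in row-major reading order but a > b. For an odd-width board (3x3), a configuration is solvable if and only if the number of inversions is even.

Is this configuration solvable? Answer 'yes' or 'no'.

Answer: yes

Derivation:
Inversions (pairs i<j in row-major order where tile[i] > tile[j] > 0): 12
12 is even, so the puzzle is solvable.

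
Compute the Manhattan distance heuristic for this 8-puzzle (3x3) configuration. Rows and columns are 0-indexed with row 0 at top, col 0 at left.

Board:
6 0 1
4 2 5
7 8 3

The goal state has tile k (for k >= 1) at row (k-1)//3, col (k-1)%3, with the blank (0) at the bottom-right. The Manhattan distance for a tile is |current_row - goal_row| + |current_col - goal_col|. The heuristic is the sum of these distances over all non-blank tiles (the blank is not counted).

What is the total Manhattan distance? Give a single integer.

Answer: 9

Derivation:
Tile 6: (0,0)->(1,2) = 3
Tile 1: (0,2)->(0,0) = 2
Tile 4: (1,0)->(1,0) = 0
Tile 2: (1,1)->(0,1) = 1
Tile 5: (1,2)->(1,1) = 1
Tile 7: (2,0)->(2,0) = 0
Tile 8: (2,1)->(2,1) = 0
Tile 3: (2,2)->(0,2) = 2
Sum: 3 + 2 + 0 + 1 + 1 + 0 + 0 + 2 = 9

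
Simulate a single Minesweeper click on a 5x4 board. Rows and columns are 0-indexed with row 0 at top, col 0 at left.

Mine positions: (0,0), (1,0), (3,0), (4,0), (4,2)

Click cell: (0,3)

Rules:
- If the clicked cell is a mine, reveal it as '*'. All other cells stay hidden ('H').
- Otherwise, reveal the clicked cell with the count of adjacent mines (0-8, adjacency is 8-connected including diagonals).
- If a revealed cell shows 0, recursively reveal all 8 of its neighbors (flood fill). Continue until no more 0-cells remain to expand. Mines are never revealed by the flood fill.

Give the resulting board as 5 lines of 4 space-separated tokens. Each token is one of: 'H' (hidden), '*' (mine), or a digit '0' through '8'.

H 2 0 0
H 2 0 0
H 2 0 0
H 3 1 1
H H H H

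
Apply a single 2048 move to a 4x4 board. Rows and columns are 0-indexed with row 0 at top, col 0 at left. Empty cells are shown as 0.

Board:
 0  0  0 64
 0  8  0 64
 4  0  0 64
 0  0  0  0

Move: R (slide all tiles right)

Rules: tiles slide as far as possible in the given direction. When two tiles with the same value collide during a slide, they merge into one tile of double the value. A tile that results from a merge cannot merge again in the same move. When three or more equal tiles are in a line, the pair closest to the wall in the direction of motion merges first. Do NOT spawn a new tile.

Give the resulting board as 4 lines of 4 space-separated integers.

Slide right:
row 0: [0, 0, 0, 64] -> [0, 0, 0, 64]
row 1: [0, 8, 0, 64] -> [0, 0, 8, 64]
row 2: [4, 0, 0, 64] -> [0, 0, 4, 64]
row 3: [0, 0, 0, 0] -> [0, 0, 0, 0]

Answer:  0  0  0 64
 0  0  8 64
 0  0  4 64
 0  0  0  0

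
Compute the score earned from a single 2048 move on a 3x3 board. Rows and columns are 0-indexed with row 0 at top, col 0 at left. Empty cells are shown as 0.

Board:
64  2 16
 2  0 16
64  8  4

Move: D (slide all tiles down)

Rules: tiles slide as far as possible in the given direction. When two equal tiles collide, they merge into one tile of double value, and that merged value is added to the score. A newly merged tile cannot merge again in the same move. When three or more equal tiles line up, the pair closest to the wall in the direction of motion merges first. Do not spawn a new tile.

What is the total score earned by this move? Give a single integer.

Answer: 32

Derivation:
Slide down:
col 0: [64, 2, 64] -> [64, 2, 64]  score +0 (running 0)
col 1: [2, 0, 8] -> [0, 2, 8]  score +0 (running 0)
col 2: [16, 16, 4] -> [0, 32, 4]  score +32 (running 32)
Board after move:
64  0  0
 2  2 32
64  8  4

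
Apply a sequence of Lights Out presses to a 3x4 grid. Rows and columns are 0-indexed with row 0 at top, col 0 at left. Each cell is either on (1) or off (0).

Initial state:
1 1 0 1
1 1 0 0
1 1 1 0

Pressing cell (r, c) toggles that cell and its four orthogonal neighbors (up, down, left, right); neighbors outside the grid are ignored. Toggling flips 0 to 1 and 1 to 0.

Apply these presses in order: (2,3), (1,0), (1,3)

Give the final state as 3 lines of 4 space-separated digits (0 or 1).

Answer: 0 1 0 0
0 0 1 0
0 1 0 0

Derivation:
After press 1 at (2,3):
1 1 0 1
1 1 0 1
1 1 0 1

After press 2 at (1,0):
0 1 0 1
0 0 0 1
0 1 0 1

After press 3 at (1,3):
0 1 0 0
0 0 1 0
0 1 0 0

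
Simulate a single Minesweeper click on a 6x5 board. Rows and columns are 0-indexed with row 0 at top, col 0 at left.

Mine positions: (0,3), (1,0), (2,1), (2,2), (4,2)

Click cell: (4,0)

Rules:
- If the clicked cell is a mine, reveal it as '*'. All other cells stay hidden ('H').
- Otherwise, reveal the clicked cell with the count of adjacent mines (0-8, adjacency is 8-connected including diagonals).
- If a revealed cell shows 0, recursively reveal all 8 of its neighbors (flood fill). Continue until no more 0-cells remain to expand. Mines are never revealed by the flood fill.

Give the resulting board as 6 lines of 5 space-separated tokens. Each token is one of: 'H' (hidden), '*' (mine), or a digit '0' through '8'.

H H H H H
H H H H H
H H H H H
1 3 H H H
0 1 H H H
0 1 H H H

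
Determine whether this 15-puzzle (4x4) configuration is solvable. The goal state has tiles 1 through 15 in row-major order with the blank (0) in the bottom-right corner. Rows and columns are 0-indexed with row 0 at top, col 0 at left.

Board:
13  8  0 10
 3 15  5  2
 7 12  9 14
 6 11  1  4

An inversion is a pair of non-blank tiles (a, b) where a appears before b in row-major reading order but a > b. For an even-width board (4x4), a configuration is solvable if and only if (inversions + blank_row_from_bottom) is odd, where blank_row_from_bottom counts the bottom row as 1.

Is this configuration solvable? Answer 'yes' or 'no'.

Inversions: 62
Blank is in row 0 (0-indexed from top), which is row 4 counting from the bottom (bottom = 1).
62 + 4 = 66, which is even, so the puzzle is not solvable.

Answer: no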